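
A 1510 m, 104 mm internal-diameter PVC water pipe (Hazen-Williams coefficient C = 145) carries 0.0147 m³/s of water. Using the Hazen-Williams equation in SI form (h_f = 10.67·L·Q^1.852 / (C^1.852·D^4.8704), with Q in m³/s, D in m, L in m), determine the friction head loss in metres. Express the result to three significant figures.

h_f ≈ 39.6 m

h_f = 10.67·1510·0.0147^1.852 / (145^1.852·0.104^4.8704) = 39.59 m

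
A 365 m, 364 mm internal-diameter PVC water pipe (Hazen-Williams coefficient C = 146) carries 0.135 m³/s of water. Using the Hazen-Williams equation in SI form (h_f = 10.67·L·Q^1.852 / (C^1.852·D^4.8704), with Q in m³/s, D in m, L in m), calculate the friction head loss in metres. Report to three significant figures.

h_f ≈ 1.29 m

h_f = 10.67·365·0.135^1.852 / (146^1.852·0.364^4.8704) = 1.285 m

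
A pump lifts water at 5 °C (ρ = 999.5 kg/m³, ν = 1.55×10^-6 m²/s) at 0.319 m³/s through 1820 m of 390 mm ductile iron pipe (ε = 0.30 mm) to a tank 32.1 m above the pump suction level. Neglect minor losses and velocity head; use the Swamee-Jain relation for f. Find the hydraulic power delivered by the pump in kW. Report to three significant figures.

P_hyd ≈ 202 kW

V = 4Q/(πD²) = 2.670 m/s; Re = 6.72×10^5; ε/D = 7.69×10^-4; f = 0.01909
h_f = f(L/D)V²/2g = 32.38 m
Total head H = z + h_f = 32.1 + 32.38 = 64.48 m
P_hyd = ρgQH = 999.5·9.81·0.319·64.48 = 201.7 kW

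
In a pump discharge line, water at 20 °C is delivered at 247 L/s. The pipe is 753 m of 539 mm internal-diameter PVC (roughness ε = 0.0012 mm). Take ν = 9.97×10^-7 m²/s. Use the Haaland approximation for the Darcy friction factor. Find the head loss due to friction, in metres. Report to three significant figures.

V = 4Q/(πD²) = 4·0.247/(π·0.539²) = 1.083 m/s
Re = VD/ν = 1.083·0.539/9.97×10^-7 = 5.85×10^5 → turbulent
ε/D = 0.0012/539 = 2.23×10^-6
Haaland: f = 0.01273
h_f = f(L/D)V²/(2g) = 0.01273·(753/0.539)·1.083²/(2·9.81) = 1.062 m

h_f ≈ 1.06 m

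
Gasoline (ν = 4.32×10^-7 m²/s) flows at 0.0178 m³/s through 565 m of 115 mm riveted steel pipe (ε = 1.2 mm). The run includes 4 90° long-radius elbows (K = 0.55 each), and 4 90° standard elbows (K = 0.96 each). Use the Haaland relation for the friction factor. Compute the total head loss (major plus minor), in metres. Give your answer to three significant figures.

V = 4Q/(πD²) = 1.714 m/s; V²/2g = 0.1497 m
Re = 4.56×10^5, ε/D = 0.0104 → f = 0.03865 (Haaland)
Major: h_f = f(L/D)·V²/2g = 0.03865·4913·0.1497 = 28.43 m
Minor: ΣK = 6.04; h_m = ΣK·V²/2g = 0.9041 m
Total H_L = 28.43 + 0.9041 = 29.33 m

H_L ≈ 29.3 m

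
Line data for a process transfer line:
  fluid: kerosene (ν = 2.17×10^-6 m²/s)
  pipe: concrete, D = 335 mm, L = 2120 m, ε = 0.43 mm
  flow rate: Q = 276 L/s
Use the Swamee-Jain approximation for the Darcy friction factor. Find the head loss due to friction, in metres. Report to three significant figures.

h_f ≈ 68.1 m

V = 4Q/(πD²) = 4·0.276/(π·0.335²) = 3.131 m/s
Re = VD/ν = 3.131·0.335/2.17×10^-6 = 4.83×10^5 → turbulent
ε/D = 0.43/335 = 0.00128
Swamee-Jain: f = 0.02153
h_f = f(L/D)V²/(2g) = 0.02153·(2120/0.335)·3.131²/(2·9.81) = 68.08 m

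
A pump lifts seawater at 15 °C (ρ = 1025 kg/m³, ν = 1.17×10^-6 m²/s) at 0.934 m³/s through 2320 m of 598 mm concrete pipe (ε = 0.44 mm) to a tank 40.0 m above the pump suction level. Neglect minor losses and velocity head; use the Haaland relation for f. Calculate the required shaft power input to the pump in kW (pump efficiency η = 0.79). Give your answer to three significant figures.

P_shaft ≈ 956 kW

V = 4Q/(πD²) = 3.325 m/s; Re = 1.70×10^6; ε/D = 7.36×10^-4; f = 0.01848
h_f = f(L/D)V²/2g = 40.41 m
Total head H = z + h_f = 40.0 + 40.41 = 80.41 m
P_hyd = ρgQH = 1025·9.81·0.934·80.41 = 755.2 kW
P_shaft = P_hyd/η = 755.2/0.79 = 956.0 kW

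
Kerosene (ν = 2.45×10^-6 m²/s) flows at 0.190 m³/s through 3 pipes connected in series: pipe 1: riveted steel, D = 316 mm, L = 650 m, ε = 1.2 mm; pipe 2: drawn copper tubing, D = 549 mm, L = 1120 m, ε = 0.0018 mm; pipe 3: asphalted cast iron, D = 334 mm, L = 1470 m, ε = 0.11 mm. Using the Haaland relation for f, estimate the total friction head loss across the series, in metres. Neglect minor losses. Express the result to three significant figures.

Pipe 1: V = 2.423 m/s, Re = 3.12×10^5, ε/D = 0.00380, f = 0.02838, h_1 = f(L/D)V²/2g = 17.46 m
Pipe 2: V = 0.8026 m/s, Re = 1.80×10^5, ε/D = 3.28×10^-6, f = 0.01584, h_2 = f(L/D)V²/2g = 1.061 m
Pipe 3: V = 2.169 m/s, Re = 2.96×10^5, ε/D = 3.29×10^-4, f = 0.01703, h_3 = f(L/D)V²/2g = 17.96 m
Series → Q common, losses add: H = Σh = 36.48 m

H ≈ 36.5 m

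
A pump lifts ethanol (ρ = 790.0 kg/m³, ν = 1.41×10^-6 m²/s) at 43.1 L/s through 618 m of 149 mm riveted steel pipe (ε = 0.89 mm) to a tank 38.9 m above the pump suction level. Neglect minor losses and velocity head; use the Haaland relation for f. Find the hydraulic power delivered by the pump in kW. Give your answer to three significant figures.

V = 4Q/(πD²) = 2.472 m/s; Re = 2.61×10^5; ε/D = 0.00597; f = 0.03243
h_f = f(L/D)V²/2g = 41.89 m
Total head H = z + h_f = 38.9 + 41.89 = 80.79 m
P_hyd = ρgQH = 790.0·9.81·0.0431·80.79 = 26.99 kW

P_hyd ≈ 27.0 kW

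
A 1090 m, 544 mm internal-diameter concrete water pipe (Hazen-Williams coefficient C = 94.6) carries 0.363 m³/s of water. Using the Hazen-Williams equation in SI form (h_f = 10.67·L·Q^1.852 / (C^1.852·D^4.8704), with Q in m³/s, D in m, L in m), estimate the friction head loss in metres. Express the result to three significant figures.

h_f = 10.67·1090·0.363^1.852 / (94.6^1.852·0.544^4.8704) = 7.567 m

h_f ≈ 7.57 m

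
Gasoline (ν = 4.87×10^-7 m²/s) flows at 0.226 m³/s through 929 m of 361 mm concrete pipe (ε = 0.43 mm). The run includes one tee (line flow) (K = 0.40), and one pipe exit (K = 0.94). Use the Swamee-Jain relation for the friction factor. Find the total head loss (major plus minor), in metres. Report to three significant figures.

V = 4Q/(πD²) = 2.208 m/s; V²/2g = 0.2485 m
Re = 1.64×10^6, ε/D = 0.00119 → f = 0.02073 (Swamee-Jain)
Major: h_f = f(L/D)·V²/2g = 0.02073·2573·0.2485 = 13.25 m
Minor: ΣK = 1.34; h_m = ΣK·V²/2g = 0.3330 m
Total H_L = 13.25 + 0.3330 = 13.59 m

H_L ≈ 13.6 m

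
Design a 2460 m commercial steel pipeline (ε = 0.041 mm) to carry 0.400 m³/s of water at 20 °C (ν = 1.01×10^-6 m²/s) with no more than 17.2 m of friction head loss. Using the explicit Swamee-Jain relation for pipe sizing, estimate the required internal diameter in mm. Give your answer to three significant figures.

D ≈ 482 mm

Swamee-Jain (Type III): D = 0.66·[ε^1.25·(LQ²/(gh_f))^4.75 + ν·Q^9.4·(L/(gh_f))^5.2]^0.04
LQ²/(gh_f) = 2.333; L/(gh_f) = 14.58
Term 1 = ε^1.25·(…)^4.75 = 1.83×10^-4; Term 2 = ν·Q^9.4·(…)^5.2 = 2.07×10^-4
D = 0.66·(1.83×10^-4 + 2.07×10^-4)^0.04 = 0.4822 m = 482 mm
Check: V = 2.19 m/s, Re = 1.05×10^6, f = 0.01323, h_f = 16.5 m ≈ 17.2 m ✓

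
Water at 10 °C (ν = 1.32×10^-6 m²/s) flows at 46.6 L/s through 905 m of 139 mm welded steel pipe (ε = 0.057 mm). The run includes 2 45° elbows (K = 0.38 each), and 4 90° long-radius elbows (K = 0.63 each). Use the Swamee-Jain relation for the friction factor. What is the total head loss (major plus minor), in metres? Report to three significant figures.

V = 4Q/(πD²) = 3.071 m/s; V²/2g = 0.4807 m
Re = 3.23×10^5, ε/D = 4.10×10^-4 → f = 0.01769 (Swamee-Jain)
Major: h_f = f(L/D)·V²/2g = 0.01769·6511·0.4807 = 55.35 m
Minor: ΣK = 3.28; h_m = ΣK·V²/2g = 1.577 m
Total H_L = 55.35 + 1.577 = 56.93 m

H_L ≈ 56.9 m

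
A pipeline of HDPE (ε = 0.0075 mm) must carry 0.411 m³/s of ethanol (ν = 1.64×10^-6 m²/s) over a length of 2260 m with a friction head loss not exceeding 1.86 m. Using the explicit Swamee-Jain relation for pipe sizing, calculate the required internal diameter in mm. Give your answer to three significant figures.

D ≈ 756 mm

Swamee-Jain (Type III): D = 0.66·[ε^1.25·(LQ²/(gh_f))^4.75 + ν·Q^9.4·(L/(gh_f))^5.2]^0.04
LQ²/(gh_f) = 20.92; L/(gh_f) = 123.9
Term 1 = ε^1.25·(…)^4.75 = 0.736; Term 2 = ν·Q^9.4·(…)^5.2 = 29.4
D = 0.66·(0.736 + 29.4)^0.04 = 0.7563 m = 756 mm
Check: V = 0.915 m/s, Re = 4.22×10^5, f = 0.01364, h_f = 1.74 m ≈ 1.86 m ✓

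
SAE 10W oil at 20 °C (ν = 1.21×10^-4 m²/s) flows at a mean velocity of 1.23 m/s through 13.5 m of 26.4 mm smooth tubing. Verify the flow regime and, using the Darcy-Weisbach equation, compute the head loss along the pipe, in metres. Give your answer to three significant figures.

Re = VD/ν = 1.23·0.02640/1.21×10^-4 = 268 → laminar (Re < 2300)
f = 64/Re = 0.2385
h_f = f(L/D)V²/(2g) = 0.2385·(13.5/0.02640)·1.23²/(2·9.81) = 9.404 m

h_f ≈ 9.40 m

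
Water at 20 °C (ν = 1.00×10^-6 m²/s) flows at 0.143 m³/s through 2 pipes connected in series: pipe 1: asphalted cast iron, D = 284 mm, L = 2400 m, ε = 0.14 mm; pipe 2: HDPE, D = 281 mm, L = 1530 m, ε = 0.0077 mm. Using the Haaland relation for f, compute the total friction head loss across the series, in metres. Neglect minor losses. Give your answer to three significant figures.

H ≈ 57.1 m

Pipe 1: V = 2.257 m/s, Re = 6.41×10^5, ε/D = 4.93×10^-4, f = 0.01736, h_1 = f(L/D)V²/2g = 38.10 m
Pipe 2: V = 2.306 m/s, Re = 6.48×10^5, ε/D = 2.74×10^-5, f = 0.01287, h_2 = f(L/D)V²/2g = 18.99 m
Series → Q common, losses add: H = Σh = 57.08 m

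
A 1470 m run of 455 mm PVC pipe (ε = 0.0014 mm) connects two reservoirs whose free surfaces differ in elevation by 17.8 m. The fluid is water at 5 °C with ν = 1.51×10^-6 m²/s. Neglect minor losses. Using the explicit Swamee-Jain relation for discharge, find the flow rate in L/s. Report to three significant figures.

Q ≈ 490 L/s

Swamee-Jain (Type II): Q = -0.965·√(gD⁵h_f/L)·ln[ε/(3.7D) + √(3.17ν²L/(gD³h_f))]
√(gD⁵h_f/L) = √(9.81·0.455⁵·17.8/1470) = 0.04813
ε/(3.7D) = 8.32×10^-7; √(3.17ν²L/(gD³h_f)) = 2.54×10^-5
Q = -0.965·0.04813·ln(2.625×10^-5) = 0.4899 m³/s
Check: V = 3.01 m/s, Re = 9.08×10^5, f = 0.01187, h_f = 17.7 m ≈ 17.8 m ✓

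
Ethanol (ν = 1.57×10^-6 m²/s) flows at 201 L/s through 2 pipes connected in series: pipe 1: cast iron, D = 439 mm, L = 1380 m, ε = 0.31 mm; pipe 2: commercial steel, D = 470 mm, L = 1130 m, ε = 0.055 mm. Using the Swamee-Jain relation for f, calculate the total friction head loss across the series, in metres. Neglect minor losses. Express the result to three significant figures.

Pipe 1: V = 1.328 m/s, Re = 3.71×10^5, ε/D = 7.06×10^-4, f = 0.01920, h_1 = f(L/D)V²/2g = 5.426 m
Pipe 2: V = 1.159 m/s, Re = 3.47×10^5, ε/D = 1.17×10^-4, f = 0.01531, h_2 = f(L/D)V²/2g = 2.517 m
Series → Q common, losses add: H = Σh = 7.943 m

H ≈ 7.94 m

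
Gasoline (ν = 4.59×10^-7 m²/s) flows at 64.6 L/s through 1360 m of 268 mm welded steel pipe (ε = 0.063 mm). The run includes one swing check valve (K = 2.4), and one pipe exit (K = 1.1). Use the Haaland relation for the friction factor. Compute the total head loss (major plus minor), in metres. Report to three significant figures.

H_L ≈ 5.42 m

V = 4Q/(πD²) = 1.145 m/s; V²/2g = 0.06684 m
Re = 6.69×10^5, ε/D = 2.35×10^-4 → f = 0.01530 (Haaland)
Major: h_f = f(L/D)·V²/2g = 0.01530·5075·0.06684 = 5.190 m
Minor: ΣK = 3.50; h_m = ΣK·V²/2g = 0.2339 m
Total H_L = 5.190 + 0.2339 = 5.424 m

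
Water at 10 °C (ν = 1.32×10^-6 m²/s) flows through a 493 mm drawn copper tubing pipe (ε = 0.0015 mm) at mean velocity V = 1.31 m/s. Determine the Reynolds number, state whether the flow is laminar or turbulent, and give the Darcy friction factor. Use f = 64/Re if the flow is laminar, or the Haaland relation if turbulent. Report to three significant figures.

Re = VD/ν = 1.310·0.493/1.32×10^-6 = 4.89×10^5
Re > 4000 → turbulent; ε/D = 3.04×10^-6
Haaland: f = 0.01315

Re ≈ 4.89×10^5; turbulent; f ≈ 0.0131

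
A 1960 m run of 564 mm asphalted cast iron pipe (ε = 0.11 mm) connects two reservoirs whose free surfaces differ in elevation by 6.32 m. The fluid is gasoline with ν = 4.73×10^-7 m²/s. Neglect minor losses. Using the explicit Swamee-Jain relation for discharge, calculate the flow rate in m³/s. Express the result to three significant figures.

Swamee-Jain (Type II): Q = -0.965·√(gD⁵h_f/L)·ln[ε/(3.7D) + √(3.17ν²L/(gD³h_f))]
√(gD⁵h_f/L) = √(9.81·0.564⁵·6.32/1960) = 0.04249
ε/(3.7D) = 5.27×10^-5; √(3.17ν²L/(gD³h_f)) = 1.12×10^-5
Q = -0.965·0.04249·ln(6.389×10^-5) = 0.3960 m³/s
Check: V = 1.59 m/s, Re = 1.89×10^6, f = 0.01429, h_f = 6.36 m ≈ 6.32 m ✓

Q ≈ 0.396 m³/s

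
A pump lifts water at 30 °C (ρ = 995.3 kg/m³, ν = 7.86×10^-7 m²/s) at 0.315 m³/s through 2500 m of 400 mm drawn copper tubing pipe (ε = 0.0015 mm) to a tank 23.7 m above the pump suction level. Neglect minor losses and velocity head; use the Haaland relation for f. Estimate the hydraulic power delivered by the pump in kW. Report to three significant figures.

V = 4Q/(πD²) = 2.507 m/s; Re = 1.28×10^6; ε/D = 3.75×10^-6; f = 0.01120
h_f = f(L/D)V²/2g = 22.42 m
Total head H = z + h_f = 23.7 + 22.42 = 46.12 m
P_hyd = ρgQH = 995.3·9.81·0.315·46.12 = 141.8 kW

P_hyd ≈ 142 kW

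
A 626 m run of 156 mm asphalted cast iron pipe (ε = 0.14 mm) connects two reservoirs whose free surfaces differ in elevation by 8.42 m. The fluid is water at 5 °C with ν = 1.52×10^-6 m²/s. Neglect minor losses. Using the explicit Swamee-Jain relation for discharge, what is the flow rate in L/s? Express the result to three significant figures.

Q ≈ 26.7 L/s

Swamee-Jain (Type II): Q = -0.965·√(gD⁵h_f/L)·ln[ε/(3.7D) + √(3.17ν²L/(gD³h_f))]
√(gD⁵h_f/L) = √(9.81·0.156⁵·8.42/626) = 0.003492
ε/(3.7D) = 2.43×10^-4; √(3.17ν²L/(gD³h_f)) = 1.21×10^-4
Q = -0.965·0.003492·ln(3.635×10^-4) = 0.02668 m³/s
Check: V = 1.40 m/s, Re = 1.43×10^5, f = 0.02128, h_f = 8.48 m ≈ 8.42 m ✓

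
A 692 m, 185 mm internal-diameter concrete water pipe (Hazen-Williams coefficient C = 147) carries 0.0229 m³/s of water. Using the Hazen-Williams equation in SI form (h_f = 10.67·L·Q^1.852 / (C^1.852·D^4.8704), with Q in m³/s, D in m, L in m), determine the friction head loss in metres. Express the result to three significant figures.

h_f ≈ 2.43 m

h_f = 10.67·692·0.0229^1.852 / (147^1.852·0.185^4.8704) = 2.432 m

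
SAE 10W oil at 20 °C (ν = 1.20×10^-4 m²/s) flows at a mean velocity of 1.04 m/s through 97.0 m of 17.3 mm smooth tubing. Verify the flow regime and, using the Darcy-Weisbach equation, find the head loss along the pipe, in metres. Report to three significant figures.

Re = VD/ν = 1.04·0.01730/1.20×10^-4 = 150 → laminar (Re < 2300)
f = 64/Re = 0.4269
h_f = f(L/D)V²/(2g) = 0.4269·(97.0/0.01730)·1.04²/(2·9.81) = 131.9 m

h_f ≈ 132 m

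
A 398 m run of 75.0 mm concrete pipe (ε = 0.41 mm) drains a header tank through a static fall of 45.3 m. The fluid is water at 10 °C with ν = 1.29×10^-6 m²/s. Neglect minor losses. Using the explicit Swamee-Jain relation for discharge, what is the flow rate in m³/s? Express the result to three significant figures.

Q ≈ 0.0101 m³/s

Swamee-Jain (Type II): Q = -0.965·√(gD⁵h_f/L)·ln[ε/(3.7D) + √(3.17ν²L/(gD³h_f))]
√(gD⁵h_f/L) = √(9.81·0.0750⁵·45.3/398) = 0.001628
ε/(3.7D) = 0.00148; √(3.17ν²L/(gD³h_f)) = 1.06×10^-4
Q = -0.965·0.001628·ln(0.001583) = 0.01013 m³/s
Check: V = 2.29 m/s, Re = 1.33×10^5, f = 0.03209, h_f = 45.6 m ≈ 45.3 m ✓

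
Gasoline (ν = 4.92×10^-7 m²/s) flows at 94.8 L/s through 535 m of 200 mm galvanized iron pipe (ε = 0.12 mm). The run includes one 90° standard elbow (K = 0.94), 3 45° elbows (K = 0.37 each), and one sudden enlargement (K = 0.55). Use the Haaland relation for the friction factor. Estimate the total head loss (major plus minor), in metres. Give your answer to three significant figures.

H_L ≈ 23.2 m

V = 4Q/(πD²) = 3.018 m/s; V²/2g = 0.4641 m
Re = 1.23×10^6, ε/D = 6.00×10^-4 → f = 0.01776 (Haaland)
Major: h_f = f(L/D)·V²/2g = 0.01776·2675·0.4641 = 22.04 m
Minor: ΣK = 2.60; h_m = ΣK·V²/2g = 1.207 m
Total H_L = 22.04 + 1.207 = 23.25 m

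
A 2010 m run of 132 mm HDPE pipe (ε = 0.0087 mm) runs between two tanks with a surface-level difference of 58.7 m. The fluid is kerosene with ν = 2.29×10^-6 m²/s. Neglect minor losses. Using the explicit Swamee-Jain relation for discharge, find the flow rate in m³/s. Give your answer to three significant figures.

Swamee-Jain (Type II): Q = -0.965·√(gD⁵h_f/L)·ln[ε/(3.7D) + √(3.17ν²L/(gD³h_f))]
√(gD⁵h_f/L) = √(9.81·0.132⁵·58.7/2010) = 0.003388
ε/(3.7D) = 1.78×10^-5; √(3.17ν²L/(gD³h_f)) = 1.59×10^-4
Q = -0.965·0.003388·ln(1.766×10^-4) = 0.02826 m³/s
Check: V = 2.06 m/s, Re = 1.19×10^5, f = 0.01767, h_f = 58.4 m ≈ 58.7 m ✓

Q ≈ 0.0283 m³/s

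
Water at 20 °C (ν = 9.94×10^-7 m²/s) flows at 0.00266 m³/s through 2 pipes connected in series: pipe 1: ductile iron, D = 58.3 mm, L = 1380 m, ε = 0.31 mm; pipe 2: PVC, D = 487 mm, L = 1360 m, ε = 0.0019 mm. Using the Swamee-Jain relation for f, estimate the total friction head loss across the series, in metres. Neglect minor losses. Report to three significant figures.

H ≈ 39.3 m

Pipe 1: V = 0.9964 m/s, Re = 5.84×10^4, ε/D = 0.00532, f = 0.03278, h_1 = f(L/D)V²/2g = 39.27 m
Pipe 2: V = 0.01428 m/s, Re = 7000, ε/D = 3.90×10^-6, f = 0.03426, h_2 = f(L/D)V²/2g = 9.945×10^-4 m
Series → Q common, losses add: H = Σh = 39.27 m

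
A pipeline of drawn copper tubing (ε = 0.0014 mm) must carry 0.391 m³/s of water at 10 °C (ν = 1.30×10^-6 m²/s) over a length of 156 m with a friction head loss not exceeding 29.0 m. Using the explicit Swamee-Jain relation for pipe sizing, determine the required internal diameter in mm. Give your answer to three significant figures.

Swamee-Jain (Type III): D = 0.66·[ε^1.25·(LQ²/(gh_f))^4.75 + ν·Q^9.4·(L/(gh_f))^5.2]^0.04
LQ²/(gh_f) = 0.08383; L/(gh_f) = 0.5483
Term 1 = ε^1.25·(…)^4.75 = 3.71×10^-13; Term 2 = ν·Q^9.4·(…)^5.2 = 8.39×10^-12
D = 0.66·(3.71×10^-13 + 8.39×10^-12)^0.04 = 0.2384 m = 238 mm
Check: V = 8.76 m/s, Re = 1.61×10^6, f = 0.01093, h_f = 28.0 m ≈ 29.0 m ✓

D ≈ 238 mm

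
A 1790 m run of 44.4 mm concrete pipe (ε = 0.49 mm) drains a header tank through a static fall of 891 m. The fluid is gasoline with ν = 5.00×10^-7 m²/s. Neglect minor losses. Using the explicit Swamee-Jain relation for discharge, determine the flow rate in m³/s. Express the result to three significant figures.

Q ≈ 0.00514 m³/s

Swamee-Jain (Type II): Q = -0.965·√(gD⁵h_f/L)·ln[ε/(3.7D) + √(3.17ν²L/(gD³h_f))]
√(gD⁵h_f/L) = √(9.81·0.0444⁵·891/1790) = 9.179×10^-4
ε/(3.7D) = 0.00298; √(3.17ν²L/(gD³h_f)) = 4.31×10^-5
Q = -0.965·9.179×10^-4·ln(0.003026) = 0.005138 m³/s
Check: V = 3.32 m/s, Re = 2.95×10^5, f = 0.03951, h_f = 894 m ≈ 891 m ✓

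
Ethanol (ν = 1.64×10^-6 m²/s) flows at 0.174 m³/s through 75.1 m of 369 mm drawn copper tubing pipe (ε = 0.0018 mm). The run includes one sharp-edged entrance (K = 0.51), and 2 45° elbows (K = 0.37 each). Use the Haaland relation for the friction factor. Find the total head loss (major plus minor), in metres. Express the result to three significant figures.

H_L ≈ 0.549 m

V = 4Q/(πD²) = 1.627 m/s; V²/2g = 0.1349 m
Re = 3.66×10^5, ε/D = 4.88×10^-6 → f = 0.01387 (Haaland)
Major: h_f = f(L/D)·V²/2g = 0.01387·203.5·0.1349 = 0.3808 m
Minor: ΣK = 1.25; h_m = ΣK·V²/2g = 0.1687 m
Total H_L = 0.3808 + 0.1687 = 0.5494 m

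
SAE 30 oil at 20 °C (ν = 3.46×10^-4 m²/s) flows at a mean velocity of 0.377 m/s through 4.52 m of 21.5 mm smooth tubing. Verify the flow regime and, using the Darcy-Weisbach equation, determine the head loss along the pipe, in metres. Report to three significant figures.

Re = VD/ν = 0.377·0.02150/3.46×10^-4 = 23.4 → laminar (Re < 2300)
f = 64/Re = 2.732
h_f = f(L/D)V²/(2g) = 2.732·(4.52/0.02150)·0.377²/(2·9.81) = 4.161 m

h_f ≈ 4.16 m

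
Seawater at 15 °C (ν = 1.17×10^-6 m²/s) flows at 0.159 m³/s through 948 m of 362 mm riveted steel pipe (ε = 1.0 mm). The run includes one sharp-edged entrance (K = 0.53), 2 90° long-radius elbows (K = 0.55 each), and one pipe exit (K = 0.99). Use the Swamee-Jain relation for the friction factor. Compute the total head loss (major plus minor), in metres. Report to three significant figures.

V = 4Q/(πD²) = 1.545 m/s; V²/2g = 0.1216 m
Re = 4.78×10^5, ε/D = 0.00276 → f = 0.02598 (Swamee-Jain)
Major: h_f = f(L/D)·V²/2g = 0.02598·2619·0.1216 = 8.277 m
Minor: ΣK = 2.62; h_m = ΣK·V²/2g = 0.3187 m
Total H_L = 8.277 + 0.3187 = 8.596 m

H_L ≈ 8.60 m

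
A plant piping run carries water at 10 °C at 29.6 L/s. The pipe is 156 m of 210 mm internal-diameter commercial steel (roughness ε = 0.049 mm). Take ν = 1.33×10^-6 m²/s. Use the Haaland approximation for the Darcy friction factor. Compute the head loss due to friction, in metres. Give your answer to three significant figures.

h_f ≈ 0.499 m

V = 4Q/(πD²) = 4·0.0296/(π·0.210²) = 0.8546 m/s
Re = VD/ν = 0.8546·0.210/1.33×10^-6 = 1.35×10^5 → turbulent
ε/D = 0.049/210 = 2.33×10^-4
Haaland: f = 0.01803
h_f = f(L/D)V²/(2g) = 0.01803·(156/0.210)·0.8546²/(2·9.81) = 0.4986 m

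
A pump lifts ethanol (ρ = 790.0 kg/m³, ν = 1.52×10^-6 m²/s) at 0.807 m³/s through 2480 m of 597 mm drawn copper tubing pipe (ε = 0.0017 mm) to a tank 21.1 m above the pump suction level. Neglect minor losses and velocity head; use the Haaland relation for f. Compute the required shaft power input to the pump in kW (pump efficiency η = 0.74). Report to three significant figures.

P_shaft ≈ 348 kW

V = 4Q/(πD²) = 2.883 m/s; Re = 1.13×10^6; ε/D = 2.85×10^-6; f = 0.01140
h_f = f(L/D)V²/2g = 20.06 m
Total head H = z + h_f = 21.1 + 20.06 = 41.16 m
P_hyd = ρgQH = 790.0·9.81·0.807·41.16 = 257.4 kW
P_shaft = P_hyd/η = 257.4/0.74 = 347.9 kW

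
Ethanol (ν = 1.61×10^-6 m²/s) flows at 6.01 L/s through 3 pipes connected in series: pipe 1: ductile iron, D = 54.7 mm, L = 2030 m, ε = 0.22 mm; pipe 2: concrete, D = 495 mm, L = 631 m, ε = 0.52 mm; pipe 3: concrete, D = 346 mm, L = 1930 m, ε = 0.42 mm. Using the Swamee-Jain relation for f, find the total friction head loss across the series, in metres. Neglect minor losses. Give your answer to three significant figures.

Pipe 1: V = 2.557 m/s, Re = 8.69×10^4, ε/D = 0.00402, f = 0.02997, h_1 = f(L/D)V²/2g = 370.7 m
Pipe 2: V = 0.03123 m/s, Re = 9600, ε/D = 0.00105, f = 0.03306, h_2 = f(L/D)V²/2g = 0.002095 m
Pipe 3: V = 0.06392 m/s, Re = 1.37×10^4, ε/D = 0.00121, f = 0.03077, h_3 = f(L/D)V²/2g = 0.03574 m
Series → Q common, losses add: H = Σh = 370.8 m

H ≈ 371 m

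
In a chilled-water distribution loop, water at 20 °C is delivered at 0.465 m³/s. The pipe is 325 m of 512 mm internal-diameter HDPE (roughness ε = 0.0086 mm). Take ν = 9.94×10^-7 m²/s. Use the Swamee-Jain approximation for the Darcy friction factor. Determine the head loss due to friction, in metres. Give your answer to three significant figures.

h_f ≈ 1.94 m

V = 4Q/(πD²) = 4·0.465/(π·0.512²) = 2.259 m/s
Re = VD/ν = 2.259·0.512/9.94×10^-7 = 1.16×10^6 → turbulent
ε/D = 0.0086/512 = 1.68×10^-5
Swamee-Jain: f = 0.01176
h_f = f(L/D)V²/(2g) = 0.01176·(325/0.512)·2.259²/(2·9.81) = 1.940 m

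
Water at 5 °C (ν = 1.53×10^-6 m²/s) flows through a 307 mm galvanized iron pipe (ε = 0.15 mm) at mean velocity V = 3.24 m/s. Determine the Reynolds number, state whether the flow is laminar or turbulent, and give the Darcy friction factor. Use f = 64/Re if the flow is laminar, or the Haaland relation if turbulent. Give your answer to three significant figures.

Re ≈ 6.50×10^5; turbulent; f ≈ 0.0173

Re = VD/ν = 3.240·0.307/1.53×10^-6 = 6.50×10^5
Re > 4000 → turbulent; ε/D = 4.89×10^-4
Haaland: f = 0.01732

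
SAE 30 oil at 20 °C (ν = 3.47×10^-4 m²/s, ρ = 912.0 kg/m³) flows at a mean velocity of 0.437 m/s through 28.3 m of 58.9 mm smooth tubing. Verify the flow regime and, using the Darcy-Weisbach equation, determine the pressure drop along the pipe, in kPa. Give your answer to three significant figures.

Re = VD/ν = 0.437·0.05890/3.47×10^-4 = 74.2 → laminar (Re < 2300)
f = 64/Re = 0.8628
h_f = f(L/D)V²/(2g) = 0.8628·(28.3/0.05890)·0.437²/(2·9.81) = 4.035 m
Δp = ρg·h_f = 912.0·9.81·4.035 = 36.10 kPa

Δp ≈ 36.1 kPa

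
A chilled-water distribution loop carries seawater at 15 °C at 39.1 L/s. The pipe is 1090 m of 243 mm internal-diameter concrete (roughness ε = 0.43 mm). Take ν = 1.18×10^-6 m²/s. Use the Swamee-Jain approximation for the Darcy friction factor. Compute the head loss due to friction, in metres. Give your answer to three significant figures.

V = 4Q/(πD²) = 4·0.0391/(π·0.243²) = 0.8431 m/s
Re = VD/ν = 0.8431·0.243/1.18×10^-6 = 1.74×10^5 → turbulent
ε/D = 0.43/243 = 0.00177
Swamee-Jain: f = 0.02396
h_f = f(L/D)V²/(2g) = 0.02396·(1090/0.243)·0.8431²/(2·9.81) = 3.894 m

h_f ≈ 3.89 m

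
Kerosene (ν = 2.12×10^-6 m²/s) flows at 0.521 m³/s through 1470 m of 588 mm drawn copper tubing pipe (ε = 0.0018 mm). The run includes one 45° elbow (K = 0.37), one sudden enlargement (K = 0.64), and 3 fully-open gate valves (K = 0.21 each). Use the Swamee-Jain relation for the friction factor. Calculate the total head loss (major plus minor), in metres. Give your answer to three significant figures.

V = 4Q/(πD²) = 1.919 m/s; V²/2g = 0.1876 m
Re = 5.32×10^5, ε/D = 3.06×10^-6 → f = 0.01300 (Swamee-Jain)
Major: h_f = f(L/D)·V²/2g = 0.01300·2500·0.1876 = 6.097 m
Minor: ΣK = 1.64; h_m = ΣK·V²/2g = 0.3077 m
Total H_L = 6.097 + 0.3077 = 6.404 m

H_L ≈ 6.40 m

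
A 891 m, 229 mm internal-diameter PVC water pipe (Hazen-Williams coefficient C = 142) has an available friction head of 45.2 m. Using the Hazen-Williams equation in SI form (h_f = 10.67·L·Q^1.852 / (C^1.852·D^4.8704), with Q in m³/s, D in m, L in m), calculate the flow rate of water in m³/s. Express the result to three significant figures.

Rearranging: Q = [h_f·C^1.852·D^4.8704 / (10.67·L)]^(1/1.852)
Q = [45.2·142^1.852·0.229^4.8704 / (10.67·891)]^0.540 = 0.1639 m³/s

Q ≈ 0.164 m³/s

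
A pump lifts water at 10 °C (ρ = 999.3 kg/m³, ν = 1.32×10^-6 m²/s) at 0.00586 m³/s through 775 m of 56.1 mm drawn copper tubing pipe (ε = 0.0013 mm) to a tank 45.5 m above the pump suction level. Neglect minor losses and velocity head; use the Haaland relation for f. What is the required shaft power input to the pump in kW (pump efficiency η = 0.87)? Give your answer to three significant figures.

P_shaft ≈ 7.68 kW

V = 4Q/(πD²) = 2.371 m/s; Re = 1.01×10^5; ε/D = 2.32×10^-5; f = 0.01789
h_f = f(L/D)V²/2g = 70.79 m
Total head H = z + h_f = 45.5 + 70.79 = 116.3 m
P_hyd = ρgQH = 999.3·9.81·0.00586·116.3 = 6.680 kW
P_shaft = P_hyd/η = 6.680/0.87 = 7.678 kW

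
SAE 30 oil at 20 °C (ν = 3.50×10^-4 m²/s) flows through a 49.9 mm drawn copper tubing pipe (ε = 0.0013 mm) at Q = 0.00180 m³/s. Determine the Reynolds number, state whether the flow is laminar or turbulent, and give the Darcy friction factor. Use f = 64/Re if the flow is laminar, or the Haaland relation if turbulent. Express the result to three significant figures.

V = 4Q/(πD²) = 0.9204 m/s
Re = VD/ν = 0.9204·0.0499/3.50×10^-4 = 131
Re < 2300 → laminar → f = 64/Re = 0.4877

Re ≈ 131; laminar; f = 64/Re ≈ 0.488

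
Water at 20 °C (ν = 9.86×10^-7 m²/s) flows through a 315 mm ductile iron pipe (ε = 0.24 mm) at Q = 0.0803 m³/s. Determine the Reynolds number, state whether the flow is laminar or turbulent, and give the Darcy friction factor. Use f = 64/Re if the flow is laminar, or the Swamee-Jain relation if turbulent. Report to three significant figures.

Re ≈ 3.29×10^5; turbulent; f ≈ 0.0196

V = 4Q/(πD²) = 1.030 m/s
Re = VD/ν = 1.030·0.315/9.86×10^-7 = 3.29×10^5
Re > 4000 → turbulent; ε/D = 7.62×10^-4
Swamee-Jain: f = 0.01960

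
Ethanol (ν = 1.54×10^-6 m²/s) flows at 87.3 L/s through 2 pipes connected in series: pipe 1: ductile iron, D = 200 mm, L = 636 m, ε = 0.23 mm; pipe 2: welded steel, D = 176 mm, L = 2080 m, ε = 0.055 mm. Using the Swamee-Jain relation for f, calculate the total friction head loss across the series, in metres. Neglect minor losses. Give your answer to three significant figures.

H ≈ 156 m

Pipe 1: V = 2.779 m/s, Re = 3.61×10^5, ε/D = 0.00115, f = 0.02120, h_1 = f(L/D)V²/2g = 26.53 m
Pipe 2: V = 3.588 m/s, Re = 4.10×10^5, ε/D = 3.13×10^-4, f = 0.01671, h_2 = f(L/D)V²/2g = 129.6 m
Series → Q common, losses add: H = Σh = 156.1 m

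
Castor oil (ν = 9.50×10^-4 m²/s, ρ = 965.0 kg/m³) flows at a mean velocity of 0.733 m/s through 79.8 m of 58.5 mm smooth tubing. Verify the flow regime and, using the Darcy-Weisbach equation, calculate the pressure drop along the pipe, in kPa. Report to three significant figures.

Re = VD/ν = 0.733·0.05850/9.50×10^-4 = 45.1 → laminar (Re < 2300)
f = 64/Re = 1.418
h_f = f(L/D)V²/(2g) = 1.418·(79.8/0.05850)·0.733²/(2·9.81) = 52.97 m
Δp = ρg·h_f = 965.0·9.81·52.97 = 501.4 kPa

Δp ≈ 501 kPa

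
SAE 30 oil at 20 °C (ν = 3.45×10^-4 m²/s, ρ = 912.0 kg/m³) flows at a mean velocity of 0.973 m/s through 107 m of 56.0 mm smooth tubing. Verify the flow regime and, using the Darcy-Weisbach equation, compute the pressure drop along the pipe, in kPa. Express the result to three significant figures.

Δp ≈ 334 kPa

Re = VD/ν = 0.973·0.05600/3.45×10^-4 = 158 → laminar (Re < 2300)
f = 64/Re = 0.4052
h_f = f(L/D)V²/(2g) = 0.4052·(107/0.05600)·0.973²/(2·9.81) = 37.36 m
Δp = ρg·h_f = 912.0·9.81·37.36 = 334.3 kPa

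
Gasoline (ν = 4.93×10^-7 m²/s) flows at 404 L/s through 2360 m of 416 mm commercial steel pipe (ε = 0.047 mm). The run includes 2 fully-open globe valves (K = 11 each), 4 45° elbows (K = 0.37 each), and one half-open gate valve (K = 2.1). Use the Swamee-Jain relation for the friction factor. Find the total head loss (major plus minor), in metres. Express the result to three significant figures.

H_L ≈ 44.6 m

V = 4Q/(πD²) = 2.972 m/s; V²/2g = 0.4503 m
Re = 2.51×10^6, ε/D = 1.13×10^-4 → f = 0.01296 (Swamee-Jain)
Major: h_f = f(L/D)·V²/2g = 0.01296·5673·0.4503 = 33.10 m
Minor: ΣK = 25.6; h_m = ΣK·V²/2g = 11.52 m
Total H_L = 33.10 + 11.52 = 44.62 m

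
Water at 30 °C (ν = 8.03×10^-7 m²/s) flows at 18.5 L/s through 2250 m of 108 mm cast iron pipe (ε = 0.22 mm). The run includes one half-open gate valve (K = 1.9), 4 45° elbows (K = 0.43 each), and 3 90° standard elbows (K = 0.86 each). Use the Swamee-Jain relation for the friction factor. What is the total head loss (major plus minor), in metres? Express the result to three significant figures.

H_L ≈ 107 m

V = 4Q/(πD²) = 2.019 m/s; V²/2g = 0.2079 m
Re = 2.72×10^5, ε/D = 0.00204 → f = 0.02435 (Swamee-Jain)
Major: h_f = f(L/D)·V²/2g = 0.02435·20833·0.2079 = 105.4 m
Minor: ΣK = 6.20; h_m = ΣK·V²/2g = 1.289 m
Total H_L = 105.4 + 1.289 = 106.7 m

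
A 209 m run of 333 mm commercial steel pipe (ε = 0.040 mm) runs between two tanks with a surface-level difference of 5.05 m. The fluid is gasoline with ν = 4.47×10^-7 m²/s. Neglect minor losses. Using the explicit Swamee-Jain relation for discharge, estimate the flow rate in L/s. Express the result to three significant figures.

Swamee-Jain (Type II): Q = -0.965·√(gD⁵h_f/L)·ln[ε/(3.7D) + √(3.17ν²L/(gD³h_f))]
√(gD⁵h_f/L) = √(9.81·0.333⁵·5.05/209) = 0.03115
ε/(3.7D) = 3.25×10^-5; √(3.17ν²L/(gD³h_f)) = 8.51×10^-6
Q = -0.965·0.03115·ln(4.097×10^-5) = 0.3037 m³/s
Check: V = 3.49 m/s, Re = 2.60×10^6, f = 0.01306, h_f = 5.08 m ≈ 5.05 m ✓

Q ≈ 304 L/s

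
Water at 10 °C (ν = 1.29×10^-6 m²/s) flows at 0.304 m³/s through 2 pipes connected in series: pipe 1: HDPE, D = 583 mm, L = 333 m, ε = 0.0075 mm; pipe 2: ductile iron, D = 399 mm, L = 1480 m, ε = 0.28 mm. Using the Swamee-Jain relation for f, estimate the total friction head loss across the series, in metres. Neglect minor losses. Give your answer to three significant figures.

H ≈ 21.4 m

Pipe 1: V = 1.139 m/s, Re = 5.15×10^5, ε/D = 1.29×10^-5, f = 0.01323, h_1 = f(L/D)V²/2g = 0.4996 m
Pipe 2: V = 2.431 m/s, Re = 7.52×10^5, ε/D = 7.02×10^-4, f = 0.01867, h_2 = f(L/D)V²/2g = 20.87 m
Series → Q common, losses add: H = Σh = 21.37 m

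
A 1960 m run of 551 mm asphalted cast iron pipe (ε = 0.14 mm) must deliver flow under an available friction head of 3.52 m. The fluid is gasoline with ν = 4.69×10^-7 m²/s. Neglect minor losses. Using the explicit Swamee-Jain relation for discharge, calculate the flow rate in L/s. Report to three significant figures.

Q ≈ 271 L/s

Swamee-Jain (Type II): Q = -0.965·√(gD⁵h_f/L)·ln[ε/(3.7D) + √(3.17ν²L/(gD³h_f))]
√(gD⁵h_f/L) = √(9.81·0.551⁵·3.52/1960) = 0.02991
ε/(3.7D) = 6.87×10^-5; √(3.17ν²L/(gD³h_f)) = 1.54×10^-5
Q = -0.965·0.02991·ln(8.405×10^-5) = 0.2709 m³/s
Check: V = 1.14 m/s, Re = 1.33×10^6, f = 0.01514, h_f = 3.54 m ≈ 3.52 m ✓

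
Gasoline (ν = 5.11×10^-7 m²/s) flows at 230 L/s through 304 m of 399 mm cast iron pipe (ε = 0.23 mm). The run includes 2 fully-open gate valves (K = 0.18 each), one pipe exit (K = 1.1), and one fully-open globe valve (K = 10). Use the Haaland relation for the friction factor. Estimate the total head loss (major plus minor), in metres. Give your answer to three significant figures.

V = 4Q/(πD²) = 1.839 m/s; V²/2g = 0.1725 m
Re = 1.44×10^6, ε/D = 5.76×10^-4 → f = 0.01756 (Haaland)
Major: h_f = f(L/D)·V²/2g = 0.01756·761.9·0.1725 = 2.307 m
Minor: ΣK = 11.5; h_m = ΣK·V²/2g = 1.976 m
Total H_L = 2.307 + 1.976 = 4.284 m

H_L ≈ 4.28 m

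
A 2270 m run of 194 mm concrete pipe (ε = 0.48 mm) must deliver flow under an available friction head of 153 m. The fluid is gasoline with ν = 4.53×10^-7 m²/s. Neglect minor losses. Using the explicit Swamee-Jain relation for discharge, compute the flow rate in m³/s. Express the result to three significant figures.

Q ≈ 0.0949 m³/s

Swamee-Jain (Type II): Q = -0.965·√(gD⁵h_f/L)·ln[ε/(3.7D) + √(3.17ν²L/(gD³h_f))]
√(gD⁵h_f/L) = √(9.81·0.194⁵·153/2270) = 0.01348
ε/(3.7D) = 6.69×10^-4; √(3.17ν²L/(gD³h_f)) = 1.16×10^-5
Q = -0.965·0.01348·ln(6.803×10^-4) = 0.09486 m³/s
Check: V = 3.21 m/s, Re = 1.37×10^6, f = 0.02498, h_f = 153 m ≈ 153 m ✓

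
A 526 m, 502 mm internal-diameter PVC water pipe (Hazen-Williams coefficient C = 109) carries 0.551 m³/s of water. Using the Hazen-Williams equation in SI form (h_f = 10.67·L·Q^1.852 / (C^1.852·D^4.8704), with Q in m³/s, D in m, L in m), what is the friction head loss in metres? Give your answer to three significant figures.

h_f ≈ 9.00 m

h_f = 10.67·526·0.551^1.852 / (109^1.852·0.502^4.8704) = 8.998 m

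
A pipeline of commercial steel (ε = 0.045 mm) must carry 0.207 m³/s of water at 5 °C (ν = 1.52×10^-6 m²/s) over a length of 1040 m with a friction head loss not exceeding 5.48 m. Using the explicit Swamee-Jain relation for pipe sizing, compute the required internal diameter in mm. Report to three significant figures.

D ≈ 403 mm

Swamee-Jain (Type III): D = 0.66·[ε^1.25·(LQ²/(gh_f))^4.75 + ν·Q^9.4·(L/(gh_f))^5.2]^0.04
LQ²/(gh_f) = 0.8289; L/(gh_f) = 19.35
Term 1 = ε^1.25·(…)^4.75 = 1.51×10^-6; Term 2 = ν·Q^9.4·(…)^5.2 = 2.77×10^-6
D = 0.66·(1.51×10^-6 + 2.77×10^-6)^0.04 = 0.4025 m = 403 mm
Check: V = 1.63 m/s, Re = 4.31×10^5, f = 0.01485, h_f = 5.18 m ≈ 5.48 m ✓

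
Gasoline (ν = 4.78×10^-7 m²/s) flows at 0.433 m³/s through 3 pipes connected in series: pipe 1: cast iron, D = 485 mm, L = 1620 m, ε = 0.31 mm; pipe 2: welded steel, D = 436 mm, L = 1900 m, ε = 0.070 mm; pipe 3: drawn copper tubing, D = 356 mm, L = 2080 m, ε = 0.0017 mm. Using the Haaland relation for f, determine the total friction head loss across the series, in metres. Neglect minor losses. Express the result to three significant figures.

Pipe 1: V = 2.344 m/s, Re = 2.38×10^6, ε/D = 6.39×10^-4, f = 0.01785, h_1 = f(L/D)V²/2g = 16.70 m
Pipe 2: V = 2.900 m/s, Re = 2.65×10^6, ε/D = 1.61×10^-4, f = 0.01356, h_2 = f(L/D)V²/2g = 25.34 m
Pipe 3: V = 4.350 m/s, Re = 3.24×10^6, ε/D = 4.78×10^-6, f = 0.009785, h_3 = f(L/D)V²/2g = 55.14 m
Series → Q common, losses add: H = Σh = 97.18 m

H ≈ 97.2 m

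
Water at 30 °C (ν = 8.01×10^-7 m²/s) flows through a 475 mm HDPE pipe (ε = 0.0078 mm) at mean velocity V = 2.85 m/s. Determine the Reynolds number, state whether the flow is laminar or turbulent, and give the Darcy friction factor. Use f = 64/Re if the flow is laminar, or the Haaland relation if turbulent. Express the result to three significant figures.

Re = VD/ν = 2.850·0.475/8.01×10^-7 = 1.69×10^6
Re > 4000 → turbulent; ε/D = 1.64×10^-5
Haaland: f = 0.01106

Re ≈ 1.69×10^6; turbulent; f ≈ 0.0111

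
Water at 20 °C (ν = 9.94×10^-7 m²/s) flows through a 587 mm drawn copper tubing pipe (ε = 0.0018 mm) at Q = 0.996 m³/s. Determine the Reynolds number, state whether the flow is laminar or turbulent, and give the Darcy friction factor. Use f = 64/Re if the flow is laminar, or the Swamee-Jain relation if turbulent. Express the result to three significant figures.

Re ≈ 2.17×10^6; turbulent; f ≈ 0.0104

V = 4Q/(πD²) = 3.680 m/s
Re = VD/ν = 3.680·0.587/9.94×10^-7 = 2.17×10^6
Re > 4000 → turbulent; ε/D = 3.07×10^-6
Swamee-Jain: f = 0.01035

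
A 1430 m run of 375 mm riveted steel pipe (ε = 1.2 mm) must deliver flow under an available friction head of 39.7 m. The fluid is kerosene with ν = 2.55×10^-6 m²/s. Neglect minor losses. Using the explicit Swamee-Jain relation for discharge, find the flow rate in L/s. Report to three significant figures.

Q ≈ 304 L/s

Swamee-Jain (Type II): Q = -0.965·√(gD⁵h_f/L)·ln[ε/(3.7D) + √(3.17ν²L/(gD³h_f))]
√(gD⁵h_f/L) = √(9.81·0.375⁵·39.7/1430) = 0.04494
ε/(3.7D) = 8.65×10^-4; √(3.17ν²L/(gD³h_f)) = 3.79×10^-5
Q = -0.965·0.04494·ln(9.027×10^-4) = 0.3040 m³/s
Check: V = 2.75 m/s, Re = 4.05×10^5, f = 0.02709, h_f = 39.9 m ≈ 39.7 m ✓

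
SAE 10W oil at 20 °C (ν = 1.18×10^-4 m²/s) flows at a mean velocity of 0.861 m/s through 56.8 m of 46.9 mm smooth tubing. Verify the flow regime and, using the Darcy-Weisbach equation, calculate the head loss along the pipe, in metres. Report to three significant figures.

Re = VD/ν = 0.861·0.04690/1.18×10^-4 = 342 → laminar (Re < 2300)
f = 64/Re = 0.1870
h_f = f(L/D)V²/(2g) = 0.1870·(56.8/0.04690)·0.861²/(2·9.81) = 8.558 m

h_f ≈ 8.56 m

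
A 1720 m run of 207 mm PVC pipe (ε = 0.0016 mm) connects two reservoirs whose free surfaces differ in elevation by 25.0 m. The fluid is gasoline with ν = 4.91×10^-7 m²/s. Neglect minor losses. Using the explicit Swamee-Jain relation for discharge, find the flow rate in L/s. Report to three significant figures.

Swamee-Jain (Type II): Q = -0.965·√(gD⁵h_f/L)·ln[ε/(3.7D) + √(3.17ν²L/(gD³h_f))]
√(gD⁵h_f/L) = √(9.81·0.207⁵·25.0/1720) = 0.007361
ε/(3.7D) = 2.09×10^-6; √(3.17ν²L/(gD³h_f)) = 2.46×10^-5
Q = -0.965·0.007361·ln(2.667×10^-5) = 0.07482 m³/s
Check: V = 2.22 m/s, Re = 9.37×10^5, f = 0.01192, h_f = 24.9 m ≈ 25.0 m ✓

Q ≈ 74.8 L/s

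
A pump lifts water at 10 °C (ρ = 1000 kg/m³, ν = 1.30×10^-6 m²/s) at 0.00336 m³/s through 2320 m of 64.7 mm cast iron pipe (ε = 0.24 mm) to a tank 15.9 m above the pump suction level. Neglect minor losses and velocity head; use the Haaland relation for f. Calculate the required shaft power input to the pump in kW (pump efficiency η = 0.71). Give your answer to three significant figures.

P_shaft ≈ 3.38 kW

V = 4Q/(πD²) = 1.022 m/s; Re = 5.09×10^4; ε/D = 0.00371; f = 0.02980
h_f = f(L/D)V²/2g = 56.88 m
Total head H = z + h_f = 15.9 + 56.88 = 72.78 m
P_hyd = ρgQH = 1000·9.81·0.00336·72.78 = 2.399 kW
P_shaft = P_hyd/η = 2.399/0.71 = 3.379 kW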